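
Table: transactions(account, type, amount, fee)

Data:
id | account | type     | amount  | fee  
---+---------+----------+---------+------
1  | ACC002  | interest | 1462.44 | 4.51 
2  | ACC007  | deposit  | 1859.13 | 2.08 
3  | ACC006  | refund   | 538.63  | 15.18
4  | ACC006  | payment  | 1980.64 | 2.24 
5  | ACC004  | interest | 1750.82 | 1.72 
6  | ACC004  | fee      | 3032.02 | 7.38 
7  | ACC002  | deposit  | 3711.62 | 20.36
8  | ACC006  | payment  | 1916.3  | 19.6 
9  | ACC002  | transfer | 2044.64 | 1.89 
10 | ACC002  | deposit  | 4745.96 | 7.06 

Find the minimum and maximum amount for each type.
SELECT type, MIN(amount), MAX(amount)
FROM transactions
GROUP BY type

Result:
  deposit: min=1859.13, max=4745.96
  fee: min=3032.02, max=3032.02
  interest: min=1462.44, max=1750.82
  payment: min=1916.30, max=1980.64
  refund: min=538.63, max=538.63
  transfer: min=2044.64, max=2044.64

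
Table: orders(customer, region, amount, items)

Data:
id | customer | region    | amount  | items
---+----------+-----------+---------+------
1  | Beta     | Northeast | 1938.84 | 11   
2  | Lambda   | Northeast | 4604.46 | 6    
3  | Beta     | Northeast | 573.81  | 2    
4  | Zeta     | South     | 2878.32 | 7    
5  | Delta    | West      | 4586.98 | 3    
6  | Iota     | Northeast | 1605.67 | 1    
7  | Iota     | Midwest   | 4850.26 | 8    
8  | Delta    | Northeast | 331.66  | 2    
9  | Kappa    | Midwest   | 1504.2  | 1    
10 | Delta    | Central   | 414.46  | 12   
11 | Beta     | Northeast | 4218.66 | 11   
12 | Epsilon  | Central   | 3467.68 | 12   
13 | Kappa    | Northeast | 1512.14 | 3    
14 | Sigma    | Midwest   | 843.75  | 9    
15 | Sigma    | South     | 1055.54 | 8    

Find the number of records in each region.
SELECT region, COUNT(*) as count
FROM orders
GROUP BY region

Result:
  Central: 2
  Midwest: 3
  Northeast: 7
  South: 2
  West: 1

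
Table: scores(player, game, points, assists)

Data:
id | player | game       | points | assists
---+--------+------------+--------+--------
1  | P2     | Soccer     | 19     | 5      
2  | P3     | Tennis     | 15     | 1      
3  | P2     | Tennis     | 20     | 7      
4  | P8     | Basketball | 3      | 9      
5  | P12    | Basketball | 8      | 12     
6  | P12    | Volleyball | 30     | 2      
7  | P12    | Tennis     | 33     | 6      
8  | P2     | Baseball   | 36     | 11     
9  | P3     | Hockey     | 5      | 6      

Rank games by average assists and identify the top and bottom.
SELECT game, AVG(assists)
FROM scores
GROUP BY game
ORDER BY AVG(assists)

All groups:
  Volleyball: 2.00
  Tennis: 4.67
  Soccer: 5.00
  Hockey: 6.00
  Basketball: 10.50
  Baseball: 11.00

Highest: Baseball (11.00)
Lowest: Volleyball (2.00)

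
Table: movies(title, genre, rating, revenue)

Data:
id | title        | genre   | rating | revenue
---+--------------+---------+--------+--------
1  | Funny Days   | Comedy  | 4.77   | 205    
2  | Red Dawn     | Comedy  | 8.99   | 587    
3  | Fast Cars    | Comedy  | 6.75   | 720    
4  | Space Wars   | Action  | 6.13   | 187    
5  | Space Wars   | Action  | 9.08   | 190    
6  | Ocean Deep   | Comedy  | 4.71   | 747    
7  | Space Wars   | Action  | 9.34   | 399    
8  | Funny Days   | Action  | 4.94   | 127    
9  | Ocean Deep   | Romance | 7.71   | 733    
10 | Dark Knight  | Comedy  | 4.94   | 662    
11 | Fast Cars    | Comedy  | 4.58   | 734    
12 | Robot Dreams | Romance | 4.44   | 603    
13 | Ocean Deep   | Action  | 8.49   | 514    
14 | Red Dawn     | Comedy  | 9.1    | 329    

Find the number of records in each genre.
SELECT genre, COUNT(*) as count
FROM movies
GROUP BY genre

Result:
  Action: 5
  Comedy: 7
  Romance: 2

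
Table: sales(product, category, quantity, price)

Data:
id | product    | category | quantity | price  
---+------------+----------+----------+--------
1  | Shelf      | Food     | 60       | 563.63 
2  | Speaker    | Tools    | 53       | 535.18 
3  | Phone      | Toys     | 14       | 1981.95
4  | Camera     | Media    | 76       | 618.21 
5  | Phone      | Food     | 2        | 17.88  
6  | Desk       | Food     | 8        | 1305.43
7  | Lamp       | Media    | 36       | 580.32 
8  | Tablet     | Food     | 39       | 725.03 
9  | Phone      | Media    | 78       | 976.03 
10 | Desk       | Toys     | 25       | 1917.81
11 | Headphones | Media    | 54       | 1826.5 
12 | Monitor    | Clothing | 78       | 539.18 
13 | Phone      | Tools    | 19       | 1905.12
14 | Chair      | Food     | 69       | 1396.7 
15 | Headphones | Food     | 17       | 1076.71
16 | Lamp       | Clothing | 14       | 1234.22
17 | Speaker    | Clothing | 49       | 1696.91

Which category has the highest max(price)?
SELECT category, MAX(price) as val
FROM sales
GROUP BY category
ORDER BY val DESC
LIMIT 1

Result: Toys with max(price) = 1981.95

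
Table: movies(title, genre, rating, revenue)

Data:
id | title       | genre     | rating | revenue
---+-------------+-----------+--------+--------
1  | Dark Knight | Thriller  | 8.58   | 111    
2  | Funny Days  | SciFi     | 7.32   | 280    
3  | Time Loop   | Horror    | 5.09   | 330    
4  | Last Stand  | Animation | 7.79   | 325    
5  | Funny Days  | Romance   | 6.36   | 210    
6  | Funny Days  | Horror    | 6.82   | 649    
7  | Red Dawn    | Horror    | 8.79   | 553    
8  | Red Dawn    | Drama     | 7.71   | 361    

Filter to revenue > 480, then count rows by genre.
SELECT genre, COUNT(*)
FROM movies
WHERE revenue > 480
GROUP BY genre

Note: WHERE filters rows before grouping.

Result:
  Horror: 2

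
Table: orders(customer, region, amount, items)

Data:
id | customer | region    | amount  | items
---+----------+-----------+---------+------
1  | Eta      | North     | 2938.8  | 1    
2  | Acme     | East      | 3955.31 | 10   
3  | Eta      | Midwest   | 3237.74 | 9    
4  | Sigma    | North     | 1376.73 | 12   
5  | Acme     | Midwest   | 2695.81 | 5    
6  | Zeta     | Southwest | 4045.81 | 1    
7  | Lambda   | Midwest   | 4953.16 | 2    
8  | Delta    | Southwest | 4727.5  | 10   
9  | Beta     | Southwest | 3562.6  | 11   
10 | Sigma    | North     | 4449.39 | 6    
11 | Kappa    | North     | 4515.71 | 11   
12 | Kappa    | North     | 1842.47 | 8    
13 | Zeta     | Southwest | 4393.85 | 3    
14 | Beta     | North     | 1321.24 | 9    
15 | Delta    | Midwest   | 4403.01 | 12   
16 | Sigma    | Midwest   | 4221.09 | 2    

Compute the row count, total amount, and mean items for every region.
SELECT region,
       COUNT(*) as cnt,
       SUM(amount) as total_amount,
       AVG(items) as avg_items
FROM orders
GROUP BY region

Result:
  East: 1 records, 3955.31 total amount, 10.00 avg items
  Midwest: 5 records, 19510.81 total amount, 6.00 avg items
  North: 6 records, 16444.34 total amount, 7.83 avg items
  Southwest: 4 records, 16729.76 total amount, 6.25 avg items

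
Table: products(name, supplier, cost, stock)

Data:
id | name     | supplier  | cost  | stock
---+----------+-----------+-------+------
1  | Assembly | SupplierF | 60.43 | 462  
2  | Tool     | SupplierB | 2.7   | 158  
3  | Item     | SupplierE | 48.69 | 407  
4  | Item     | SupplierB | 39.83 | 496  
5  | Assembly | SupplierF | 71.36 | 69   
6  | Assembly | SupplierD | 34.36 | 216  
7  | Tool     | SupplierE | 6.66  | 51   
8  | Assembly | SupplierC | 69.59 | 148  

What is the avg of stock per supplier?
SELECT supplier, AVG(stock) as result
FROM products
GROUP BY supplier

Result:
  SupplierB: 327.00
  SupplierC: 148.00
  SupplierD: 216.00
  SupplierE: 229.00
  SupplierF: 265.50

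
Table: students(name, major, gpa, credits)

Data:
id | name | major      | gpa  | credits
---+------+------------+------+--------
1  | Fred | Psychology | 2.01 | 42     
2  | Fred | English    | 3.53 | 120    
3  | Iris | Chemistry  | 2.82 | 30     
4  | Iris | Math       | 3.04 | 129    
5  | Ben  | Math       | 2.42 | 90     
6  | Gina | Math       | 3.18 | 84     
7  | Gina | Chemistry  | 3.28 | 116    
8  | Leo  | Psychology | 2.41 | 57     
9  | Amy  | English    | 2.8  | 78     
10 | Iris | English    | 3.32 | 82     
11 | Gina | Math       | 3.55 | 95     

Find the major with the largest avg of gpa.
SELECT major, AVG(gpa) as val
FROM students
GROUP BY major
ORDER BY val DESC
LIMIT 1

Result: English with avg(gpa) = 3.22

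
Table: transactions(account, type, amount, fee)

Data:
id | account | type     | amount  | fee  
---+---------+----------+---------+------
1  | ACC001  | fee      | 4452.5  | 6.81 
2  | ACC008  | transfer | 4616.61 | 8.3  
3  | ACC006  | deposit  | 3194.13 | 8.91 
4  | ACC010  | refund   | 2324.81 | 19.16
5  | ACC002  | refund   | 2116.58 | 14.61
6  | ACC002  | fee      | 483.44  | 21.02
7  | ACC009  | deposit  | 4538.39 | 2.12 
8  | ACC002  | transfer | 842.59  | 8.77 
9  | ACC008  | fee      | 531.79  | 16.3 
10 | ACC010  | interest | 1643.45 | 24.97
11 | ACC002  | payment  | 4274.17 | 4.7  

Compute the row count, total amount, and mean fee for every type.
SELECT type,
       COUNT(*) as cnt,
       SUM(amount) as total_amount,
       AVG(fee) as avg_fee
FROM transactions
GROUP BY type

Result:
  deposit: 2 records, 7732.52 total amount, 5.52 avg fee
  fee: 3 records, 5467.73 total amount, 14.71 avg fee
  interest: 1 records, 1643.45 total amount, 24.97 avg fee
  payment: 1 records, 4274.17 total amount, 4.70 avg fee
  refund: 2 records, 4441.39 total amount, 16.89 avg fee
  transfer: 2 records, 5459.20 total amount, 8.54 avg fee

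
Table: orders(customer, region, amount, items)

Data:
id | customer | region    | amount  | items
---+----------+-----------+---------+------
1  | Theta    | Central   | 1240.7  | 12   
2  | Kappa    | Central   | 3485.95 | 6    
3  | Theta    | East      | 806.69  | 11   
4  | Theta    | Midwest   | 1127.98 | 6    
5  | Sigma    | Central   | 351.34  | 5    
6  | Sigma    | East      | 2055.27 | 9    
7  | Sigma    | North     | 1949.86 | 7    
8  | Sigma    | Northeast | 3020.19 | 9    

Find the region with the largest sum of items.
SELECT region, SUM(items) as val
FROM orders
GROUP BY region
ORDER BY val DESC
LIMIT 1

Result: Central with sum(items) = 23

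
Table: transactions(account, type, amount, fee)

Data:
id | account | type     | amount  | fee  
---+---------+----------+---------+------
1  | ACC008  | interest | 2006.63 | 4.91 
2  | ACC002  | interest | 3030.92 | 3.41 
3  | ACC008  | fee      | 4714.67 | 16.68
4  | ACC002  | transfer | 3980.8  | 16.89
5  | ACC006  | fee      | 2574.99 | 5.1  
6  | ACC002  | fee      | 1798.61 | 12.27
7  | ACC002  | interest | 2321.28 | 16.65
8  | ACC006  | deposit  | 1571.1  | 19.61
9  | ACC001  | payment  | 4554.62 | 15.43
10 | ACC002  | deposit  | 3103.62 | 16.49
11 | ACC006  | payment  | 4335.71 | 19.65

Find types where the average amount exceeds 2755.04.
SELECT type, AVG(amount)
FROM transactions
GROUP BY type
HAVING AVG(amount) > 2755.04

Result:
  fee: avg=3029.42
  payment: avg=4445.17
  transfer: avg=3980.80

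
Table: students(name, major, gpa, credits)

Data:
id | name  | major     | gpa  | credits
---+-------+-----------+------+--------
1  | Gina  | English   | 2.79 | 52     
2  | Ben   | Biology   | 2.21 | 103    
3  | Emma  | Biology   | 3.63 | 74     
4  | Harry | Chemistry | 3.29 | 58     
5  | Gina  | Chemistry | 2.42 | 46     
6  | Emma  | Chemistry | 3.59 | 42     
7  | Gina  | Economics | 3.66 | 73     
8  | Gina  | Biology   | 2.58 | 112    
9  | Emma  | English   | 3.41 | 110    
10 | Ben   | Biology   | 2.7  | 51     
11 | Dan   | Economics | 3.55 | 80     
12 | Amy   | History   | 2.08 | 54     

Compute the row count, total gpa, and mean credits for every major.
SELECT major,
       COUNT(*) as cnt,
       SUM(gpa) as total_gpa,
       AVG(credits) as avg_credits
FROM students
GROUP BY major

Result:
  Biology: 4 records, 11.12 total gpa, 85.00 avg credits
  Chemistry: 3 records, 9.30 total gpa, 48.67 avg credits
  Economics: 2 records, 7.21 total gpa, 76.50 avg credits
  English: 2 records, 6.20 total gpa, 81.00 avg credits
  History: 1 records, 2.08 total gpa, 54.00 avg credits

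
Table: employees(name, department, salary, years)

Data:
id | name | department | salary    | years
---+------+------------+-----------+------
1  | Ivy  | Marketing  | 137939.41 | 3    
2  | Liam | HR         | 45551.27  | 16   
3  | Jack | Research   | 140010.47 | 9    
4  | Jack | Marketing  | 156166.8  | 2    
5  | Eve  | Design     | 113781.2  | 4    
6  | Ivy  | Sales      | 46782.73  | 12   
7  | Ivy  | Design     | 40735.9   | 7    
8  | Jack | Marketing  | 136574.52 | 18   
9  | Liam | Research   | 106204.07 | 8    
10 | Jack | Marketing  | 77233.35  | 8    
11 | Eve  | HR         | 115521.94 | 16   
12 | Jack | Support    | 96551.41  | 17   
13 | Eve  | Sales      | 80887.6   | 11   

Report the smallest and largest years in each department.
SELECT department, MIN(years), MAX(years)
FROM employees
GROUP BY department

Result:
  Design: min=4, max=7
  HR: min=16, max=16
  Marketing: min=2, max=18
  Research: min=8, max=9
  Sales: min=11, max=12
  Support: min=17, max=17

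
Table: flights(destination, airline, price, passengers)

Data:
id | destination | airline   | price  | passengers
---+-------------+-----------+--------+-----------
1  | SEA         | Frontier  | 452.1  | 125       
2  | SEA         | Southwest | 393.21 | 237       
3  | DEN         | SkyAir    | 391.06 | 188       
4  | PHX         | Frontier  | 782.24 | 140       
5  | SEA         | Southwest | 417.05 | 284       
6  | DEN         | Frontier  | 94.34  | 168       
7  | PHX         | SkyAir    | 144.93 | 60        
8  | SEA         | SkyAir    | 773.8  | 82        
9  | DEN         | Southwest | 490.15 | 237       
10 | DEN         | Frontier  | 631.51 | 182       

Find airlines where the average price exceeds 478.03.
SELECT airline, AVG(price)
FROM flights
GROUP BY airline
HAVING AVG(price) > 478.03

Result:
  Frontier: avg=490.05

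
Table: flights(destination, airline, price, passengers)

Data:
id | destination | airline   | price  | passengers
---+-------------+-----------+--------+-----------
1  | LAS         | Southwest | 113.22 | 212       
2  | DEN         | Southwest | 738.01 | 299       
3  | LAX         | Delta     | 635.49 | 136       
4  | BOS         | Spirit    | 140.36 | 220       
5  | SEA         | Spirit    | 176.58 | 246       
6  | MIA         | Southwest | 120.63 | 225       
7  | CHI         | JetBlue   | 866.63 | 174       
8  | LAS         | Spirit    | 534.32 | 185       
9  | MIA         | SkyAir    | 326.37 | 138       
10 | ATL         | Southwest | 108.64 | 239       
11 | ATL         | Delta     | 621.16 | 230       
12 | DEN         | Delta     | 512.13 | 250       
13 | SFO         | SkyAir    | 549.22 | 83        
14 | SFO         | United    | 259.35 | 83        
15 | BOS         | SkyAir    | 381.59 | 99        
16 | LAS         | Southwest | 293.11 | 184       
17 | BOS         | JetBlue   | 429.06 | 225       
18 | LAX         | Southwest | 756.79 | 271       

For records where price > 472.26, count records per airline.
SELECT airline, COUNT(*)
FROM flights
WHERE price > 472.26
GROUP BY airline

Note: WHERE filters rows before grouping.

Result:
  Delta: 3
  JetBlue: 1
  SkyAir: 1
  Southwest: 2
  Spirit: 1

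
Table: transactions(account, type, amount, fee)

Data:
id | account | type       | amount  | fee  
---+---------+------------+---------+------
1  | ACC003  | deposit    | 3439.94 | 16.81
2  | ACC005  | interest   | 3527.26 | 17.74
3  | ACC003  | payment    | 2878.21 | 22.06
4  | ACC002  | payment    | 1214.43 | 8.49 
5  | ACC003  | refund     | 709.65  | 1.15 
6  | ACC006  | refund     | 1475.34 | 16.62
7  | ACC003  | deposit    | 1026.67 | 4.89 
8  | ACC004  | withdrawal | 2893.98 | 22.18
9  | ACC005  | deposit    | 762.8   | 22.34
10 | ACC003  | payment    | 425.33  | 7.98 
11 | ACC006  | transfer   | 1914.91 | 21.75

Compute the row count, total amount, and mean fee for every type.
SELECT type,
       COUNT(*) as cnt,
       SUM(amount) as total_amount,
       AVG(fee) as avg_fee
FROM transactions
GROUP BY type

Result:
  deposit: 3 records, 5229.41 total amount, 14.68 avg fee
  interest: 1 records, 3527.26 total amount, 17.74 avg fee
  payment: 3 records, 4517.97 total amount, 12.84 avg fee
  refund: 2 records, 2184.99 total amount, 8.89 avg fee
  transfer: 1 records, 1914.91 total amount, 21.75 avg fee
  withdrawal: 1 records, 2893.98 total amount, 22.18 avg fee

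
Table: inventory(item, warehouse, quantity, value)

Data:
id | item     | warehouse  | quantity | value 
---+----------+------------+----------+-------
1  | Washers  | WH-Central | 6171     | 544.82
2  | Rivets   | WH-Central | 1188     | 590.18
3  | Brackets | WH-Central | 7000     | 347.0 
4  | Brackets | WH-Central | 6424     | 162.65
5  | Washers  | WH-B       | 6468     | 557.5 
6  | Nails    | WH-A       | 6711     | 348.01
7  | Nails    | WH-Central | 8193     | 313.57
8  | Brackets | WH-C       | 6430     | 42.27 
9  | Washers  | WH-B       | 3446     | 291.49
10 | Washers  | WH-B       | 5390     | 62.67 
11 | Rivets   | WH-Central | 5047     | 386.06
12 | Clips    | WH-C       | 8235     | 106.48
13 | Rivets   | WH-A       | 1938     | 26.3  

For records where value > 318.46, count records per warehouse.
SELECT warehouse, COUNT(*)
FROM inventory
WHERE value > 318.46
GROUP BY warehouse

Note: WHERE filters rows before grouping.

Result:
  WH-A: 1
  WH-B: 1
  WH-Central: 4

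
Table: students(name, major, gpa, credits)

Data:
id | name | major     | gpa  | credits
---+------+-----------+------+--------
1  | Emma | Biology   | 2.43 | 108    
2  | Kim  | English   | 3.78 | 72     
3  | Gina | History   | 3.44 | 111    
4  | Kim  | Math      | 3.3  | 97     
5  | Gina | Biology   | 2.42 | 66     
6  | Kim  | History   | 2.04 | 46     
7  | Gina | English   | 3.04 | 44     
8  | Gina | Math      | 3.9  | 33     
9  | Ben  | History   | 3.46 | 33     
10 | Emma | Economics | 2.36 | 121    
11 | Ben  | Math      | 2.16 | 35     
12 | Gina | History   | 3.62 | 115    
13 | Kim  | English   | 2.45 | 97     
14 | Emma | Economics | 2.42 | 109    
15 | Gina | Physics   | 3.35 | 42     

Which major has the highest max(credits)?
SELECT major, MAX(credits) as val
FROM students
GROUP BY major
ORDER BY val DESC
LIMIT 1

Result: Economics with max(credits) = 121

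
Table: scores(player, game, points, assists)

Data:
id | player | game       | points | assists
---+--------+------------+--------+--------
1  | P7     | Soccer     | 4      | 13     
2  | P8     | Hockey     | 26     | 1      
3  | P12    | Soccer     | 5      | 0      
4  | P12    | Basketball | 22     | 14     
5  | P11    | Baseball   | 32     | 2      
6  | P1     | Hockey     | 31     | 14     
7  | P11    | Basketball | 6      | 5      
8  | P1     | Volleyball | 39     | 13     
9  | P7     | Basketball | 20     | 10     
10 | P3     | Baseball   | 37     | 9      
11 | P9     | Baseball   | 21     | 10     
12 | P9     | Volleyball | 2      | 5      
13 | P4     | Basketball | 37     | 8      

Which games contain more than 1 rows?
SELECT game, COUNT(*) as cnt
FROM scores
GROUP BY game
HAVING COUNT(*) > 1

Result:
  Baseball: 3
  Basketball: 4
  Hockey: 2
  Soccer: 2
  Volleyball: 2

Note: HAVING filters groups after aggregation, WHERE filters rows before.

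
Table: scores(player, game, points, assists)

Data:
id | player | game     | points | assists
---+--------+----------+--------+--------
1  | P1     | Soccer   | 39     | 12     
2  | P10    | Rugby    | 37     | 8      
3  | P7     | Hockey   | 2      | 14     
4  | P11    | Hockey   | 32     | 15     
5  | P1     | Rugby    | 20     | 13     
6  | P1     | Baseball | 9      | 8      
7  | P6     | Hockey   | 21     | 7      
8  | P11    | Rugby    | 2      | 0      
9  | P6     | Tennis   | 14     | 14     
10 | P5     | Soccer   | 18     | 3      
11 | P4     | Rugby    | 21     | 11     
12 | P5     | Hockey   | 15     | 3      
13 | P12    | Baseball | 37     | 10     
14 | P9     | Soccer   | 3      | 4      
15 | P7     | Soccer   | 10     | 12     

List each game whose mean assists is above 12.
SELECT game, AVG(assists)
FROM scores
GROUP BY game
HAVING AVG(assists) > 12

Result:
  Tennis: avg=14.00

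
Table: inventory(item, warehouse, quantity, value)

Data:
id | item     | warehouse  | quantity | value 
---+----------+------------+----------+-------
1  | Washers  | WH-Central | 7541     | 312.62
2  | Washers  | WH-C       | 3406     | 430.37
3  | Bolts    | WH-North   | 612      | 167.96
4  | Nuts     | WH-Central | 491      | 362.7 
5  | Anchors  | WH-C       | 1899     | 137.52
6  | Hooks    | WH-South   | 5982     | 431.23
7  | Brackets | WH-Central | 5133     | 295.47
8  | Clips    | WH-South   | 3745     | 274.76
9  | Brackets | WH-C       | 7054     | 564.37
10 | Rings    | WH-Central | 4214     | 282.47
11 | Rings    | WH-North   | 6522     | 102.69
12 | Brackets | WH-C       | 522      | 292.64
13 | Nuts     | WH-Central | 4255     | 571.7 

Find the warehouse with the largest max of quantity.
SELECT warehouse, MAX(quantity) as val
FROM inventory
GROUP BY warehouse
ORDER BY val DESC
LIMIT 1

Result: WH-Central with max(quantity) = 7541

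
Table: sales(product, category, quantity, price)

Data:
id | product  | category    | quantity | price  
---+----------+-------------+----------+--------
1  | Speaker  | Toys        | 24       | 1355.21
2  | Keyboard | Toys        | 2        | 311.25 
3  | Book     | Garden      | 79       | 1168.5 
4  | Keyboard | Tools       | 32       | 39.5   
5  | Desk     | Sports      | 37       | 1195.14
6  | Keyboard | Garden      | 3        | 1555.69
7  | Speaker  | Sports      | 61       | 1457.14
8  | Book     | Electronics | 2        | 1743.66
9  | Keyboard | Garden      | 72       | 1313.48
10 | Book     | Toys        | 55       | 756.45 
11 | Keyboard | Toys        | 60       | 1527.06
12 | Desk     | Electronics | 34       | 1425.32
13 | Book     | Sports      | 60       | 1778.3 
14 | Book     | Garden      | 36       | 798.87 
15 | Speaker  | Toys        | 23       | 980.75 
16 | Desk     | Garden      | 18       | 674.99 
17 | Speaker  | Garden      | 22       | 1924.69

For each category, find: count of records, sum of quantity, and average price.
SELECT category,
       COUNT(*) as cnt,
       SUM(quantity) as total_quantity,
       AVG(price) as avg_price
FROM sales
GROUP BY category

Result:
  Electronics: 2 records, 36 total quantity, 1584.49 avg price
  Garden: 6 records, 230 total quantity, 1239.37 avg price
  Sports: 3 records, 158 total quantity, 1476.86 avg price
  Tools: 1 records, 32 total quantity, 39.50 avg price
  Toys: 5 records, 164 total quantity, 986.14 avg price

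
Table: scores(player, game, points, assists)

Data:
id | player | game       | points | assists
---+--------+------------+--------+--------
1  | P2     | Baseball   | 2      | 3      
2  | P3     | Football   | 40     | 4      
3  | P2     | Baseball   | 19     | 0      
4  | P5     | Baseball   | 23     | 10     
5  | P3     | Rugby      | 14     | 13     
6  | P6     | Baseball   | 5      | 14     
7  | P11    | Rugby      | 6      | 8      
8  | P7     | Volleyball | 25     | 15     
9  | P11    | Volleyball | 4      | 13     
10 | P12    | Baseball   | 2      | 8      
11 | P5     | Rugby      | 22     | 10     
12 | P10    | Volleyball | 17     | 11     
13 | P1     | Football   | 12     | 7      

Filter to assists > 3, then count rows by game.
SELECT game, COUNT(*)
FROM scores
WHERE assists > 3
GROUP BY game

Note: WHERE filters rows before grouping.

Result:
  Baseball: 3
  Football: 2
  Rugby: 3
  Volleyball: 3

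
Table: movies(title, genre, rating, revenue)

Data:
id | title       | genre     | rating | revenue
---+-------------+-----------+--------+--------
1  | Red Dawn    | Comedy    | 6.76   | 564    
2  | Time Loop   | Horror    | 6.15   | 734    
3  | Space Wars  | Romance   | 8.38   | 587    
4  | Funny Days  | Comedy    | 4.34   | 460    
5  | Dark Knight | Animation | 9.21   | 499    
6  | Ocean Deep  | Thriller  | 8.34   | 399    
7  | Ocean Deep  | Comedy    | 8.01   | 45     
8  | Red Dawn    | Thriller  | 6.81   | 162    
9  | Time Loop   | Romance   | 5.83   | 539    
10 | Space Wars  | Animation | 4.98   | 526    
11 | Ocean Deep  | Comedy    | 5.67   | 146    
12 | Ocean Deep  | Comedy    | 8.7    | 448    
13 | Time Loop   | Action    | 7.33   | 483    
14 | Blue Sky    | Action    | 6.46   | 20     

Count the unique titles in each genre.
SELECT genre, COUNT(DISTINCT title)
FROM movies
GROUP BY genre

Result:
  Action: 2 distinct
  Animation: 2 distinct
  Comedy: 3 distinct
  Horror: 1 distinct
  Romance: 2 distinct
  Thriller: 2 distinct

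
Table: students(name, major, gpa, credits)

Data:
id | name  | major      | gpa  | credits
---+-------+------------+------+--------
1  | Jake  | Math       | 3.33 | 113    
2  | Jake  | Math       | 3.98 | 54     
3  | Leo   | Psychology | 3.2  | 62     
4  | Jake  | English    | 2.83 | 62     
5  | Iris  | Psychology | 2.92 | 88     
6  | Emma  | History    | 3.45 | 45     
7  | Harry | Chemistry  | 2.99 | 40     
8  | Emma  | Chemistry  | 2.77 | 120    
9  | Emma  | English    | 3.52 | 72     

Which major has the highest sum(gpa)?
SELECT major, SUM(gpa) as val
FROM students
GROUP BY major
ORDER BY val DESC
LIMIT 1

Result: Math with sum(gpa) = 7.31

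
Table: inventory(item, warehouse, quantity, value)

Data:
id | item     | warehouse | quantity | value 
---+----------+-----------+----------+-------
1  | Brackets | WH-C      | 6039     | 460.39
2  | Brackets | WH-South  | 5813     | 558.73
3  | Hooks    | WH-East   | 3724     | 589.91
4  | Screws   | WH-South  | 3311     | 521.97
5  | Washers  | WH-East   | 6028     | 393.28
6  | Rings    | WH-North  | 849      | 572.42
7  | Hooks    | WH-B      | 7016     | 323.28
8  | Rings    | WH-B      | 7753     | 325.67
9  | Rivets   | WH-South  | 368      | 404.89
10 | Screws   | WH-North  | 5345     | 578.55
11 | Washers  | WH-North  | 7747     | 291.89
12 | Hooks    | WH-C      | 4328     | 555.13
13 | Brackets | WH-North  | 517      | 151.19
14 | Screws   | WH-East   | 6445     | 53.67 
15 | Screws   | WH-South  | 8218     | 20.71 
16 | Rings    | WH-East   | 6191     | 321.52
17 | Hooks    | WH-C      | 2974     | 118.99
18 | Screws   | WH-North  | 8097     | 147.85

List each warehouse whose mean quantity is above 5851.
SELECT warehouse, AVG(quantity)
FROM inventory
GROUP BY warehouse
HAVING AVG(quantity) > 5851

Result:
  WH-B: avg=7384.50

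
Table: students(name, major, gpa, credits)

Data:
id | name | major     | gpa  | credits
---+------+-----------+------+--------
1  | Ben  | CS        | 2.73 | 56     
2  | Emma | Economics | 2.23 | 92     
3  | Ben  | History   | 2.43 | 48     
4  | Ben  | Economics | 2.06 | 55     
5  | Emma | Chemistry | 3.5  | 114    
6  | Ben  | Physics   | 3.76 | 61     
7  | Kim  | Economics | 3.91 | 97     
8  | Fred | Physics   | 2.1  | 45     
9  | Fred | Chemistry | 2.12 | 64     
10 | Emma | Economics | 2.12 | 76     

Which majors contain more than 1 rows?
SELECT major, COUNT(*) as cnt
FROM students
GROUP BY major
HAVING COUNT(*) > 1

Result:
  Chemistry: 2
  Economics: 4
  Physics: 2

Note: HAVING filters groups after aggregation, WHERE filters rows before.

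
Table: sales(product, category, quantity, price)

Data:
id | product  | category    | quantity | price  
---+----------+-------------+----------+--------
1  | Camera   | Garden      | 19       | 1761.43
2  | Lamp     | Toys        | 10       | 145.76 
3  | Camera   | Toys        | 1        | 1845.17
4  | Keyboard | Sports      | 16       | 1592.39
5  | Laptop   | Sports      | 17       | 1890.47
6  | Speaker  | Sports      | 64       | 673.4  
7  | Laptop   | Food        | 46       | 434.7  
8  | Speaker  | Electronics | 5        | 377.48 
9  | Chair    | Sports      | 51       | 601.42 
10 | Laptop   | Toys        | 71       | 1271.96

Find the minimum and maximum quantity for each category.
SELECT category, MIN(quantity), MAX(quantity)
FROM sales
GROUP BY category

Result:
  Electronics: min=5, max=5
  Food: min=46, max=46
  Garden: min=19, max=19
  Sports: min=16, max=64
  Toys: min=1, max=71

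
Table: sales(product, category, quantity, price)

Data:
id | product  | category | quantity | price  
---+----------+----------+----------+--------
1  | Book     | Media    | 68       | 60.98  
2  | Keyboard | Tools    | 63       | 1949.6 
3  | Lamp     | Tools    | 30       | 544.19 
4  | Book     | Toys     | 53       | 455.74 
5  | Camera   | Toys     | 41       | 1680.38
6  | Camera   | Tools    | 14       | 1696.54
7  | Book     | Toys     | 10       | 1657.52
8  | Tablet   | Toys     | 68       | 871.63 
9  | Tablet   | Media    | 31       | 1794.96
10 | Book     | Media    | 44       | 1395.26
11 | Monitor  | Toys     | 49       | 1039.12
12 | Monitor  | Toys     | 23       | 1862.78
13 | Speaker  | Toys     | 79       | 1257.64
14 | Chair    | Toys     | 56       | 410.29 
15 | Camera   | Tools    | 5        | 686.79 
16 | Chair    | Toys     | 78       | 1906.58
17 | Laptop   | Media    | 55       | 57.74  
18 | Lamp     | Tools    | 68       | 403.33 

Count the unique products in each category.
SELECT category, COUNT(DISTINCT product)
FROM sales
GROUP BY category

Result:
  Media: 3 distinct
  Tools: 3 distinct
  Toys: 6 distinct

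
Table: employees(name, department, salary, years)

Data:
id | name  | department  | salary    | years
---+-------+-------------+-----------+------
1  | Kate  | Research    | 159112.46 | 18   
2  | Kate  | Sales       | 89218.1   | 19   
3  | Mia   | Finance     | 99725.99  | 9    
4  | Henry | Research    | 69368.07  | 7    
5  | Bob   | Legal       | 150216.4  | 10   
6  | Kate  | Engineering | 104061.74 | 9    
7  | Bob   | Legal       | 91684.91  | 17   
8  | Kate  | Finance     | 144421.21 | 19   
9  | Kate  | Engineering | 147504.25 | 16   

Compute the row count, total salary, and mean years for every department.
SELECT department,
       COUNT(*) as cnt,
       SUM(salary) as total_salary,
       AVG(years) as avg_years
FROM employees
GROUP BY department

Result:
  Engineering: 2 records, 251565.99 total salary, 12.50 avg years
  Finance: 2 records, 244147.20 total salary, 14.00 avg years
  Legal: 2 records, 241901.31 total salary, 13.50 avg years
  Research: 2 records, 228480.53 total salary, 12.50 avg years
  Sales: 1 records, 89218.10 total salary, 19.00 avg years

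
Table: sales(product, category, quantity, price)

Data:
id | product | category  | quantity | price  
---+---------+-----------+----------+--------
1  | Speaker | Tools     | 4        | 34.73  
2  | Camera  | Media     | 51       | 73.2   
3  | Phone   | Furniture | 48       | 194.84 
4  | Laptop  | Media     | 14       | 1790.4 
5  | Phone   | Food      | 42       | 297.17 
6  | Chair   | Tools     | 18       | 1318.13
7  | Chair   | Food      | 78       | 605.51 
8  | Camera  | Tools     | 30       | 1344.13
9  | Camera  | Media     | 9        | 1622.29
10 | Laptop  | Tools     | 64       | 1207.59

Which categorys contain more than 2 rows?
SELECT category, COUNT(*) as cnt
FROM sales
GROUP BY category
HAVING COUNT(*) > 2

Result:
  Media: 3
  Tools: 4

Note: HAVING filters groups after aggregation, WHERE filters rows before.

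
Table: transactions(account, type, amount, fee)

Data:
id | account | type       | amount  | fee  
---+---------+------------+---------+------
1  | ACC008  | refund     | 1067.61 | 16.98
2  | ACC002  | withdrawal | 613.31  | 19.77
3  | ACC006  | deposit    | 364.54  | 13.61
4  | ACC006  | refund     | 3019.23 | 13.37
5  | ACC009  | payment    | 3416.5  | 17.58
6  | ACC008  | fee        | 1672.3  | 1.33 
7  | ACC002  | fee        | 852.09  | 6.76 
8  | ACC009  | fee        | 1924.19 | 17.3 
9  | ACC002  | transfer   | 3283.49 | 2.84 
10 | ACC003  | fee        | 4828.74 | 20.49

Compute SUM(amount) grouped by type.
SELECT type, SUM(amount) as result
FROM transactions
GROUP BY type

Result:
  deposit: 364.54
  fee: 9277.32
  payment: 3416.50
  refund: 4086.84
  transfer: 3283.49
  withdrawal: 613.31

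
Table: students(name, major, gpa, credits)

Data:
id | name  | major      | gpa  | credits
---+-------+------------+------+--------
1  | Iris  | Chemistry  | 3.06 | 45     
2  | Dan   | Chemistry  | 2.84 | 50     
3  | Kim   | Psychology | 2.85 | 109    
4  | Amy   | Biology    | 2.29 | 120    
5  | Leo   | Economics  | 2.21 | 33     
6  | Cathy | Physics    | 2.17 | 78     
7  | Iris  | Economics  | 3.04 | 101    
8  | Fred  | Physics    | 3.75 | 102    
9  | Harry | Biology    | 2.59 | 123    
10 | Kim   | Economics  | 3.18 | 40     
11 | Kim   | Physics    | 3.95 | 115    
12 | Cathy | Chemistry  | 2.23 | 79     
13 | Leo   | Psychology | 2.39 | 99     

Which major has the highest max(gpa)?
SELECT major, MAX(gpa) as val
FROM students
GROUP BY major
ORDER BY val DESC
LIMIT 1

Result: Physics with max(gpa) = 3.95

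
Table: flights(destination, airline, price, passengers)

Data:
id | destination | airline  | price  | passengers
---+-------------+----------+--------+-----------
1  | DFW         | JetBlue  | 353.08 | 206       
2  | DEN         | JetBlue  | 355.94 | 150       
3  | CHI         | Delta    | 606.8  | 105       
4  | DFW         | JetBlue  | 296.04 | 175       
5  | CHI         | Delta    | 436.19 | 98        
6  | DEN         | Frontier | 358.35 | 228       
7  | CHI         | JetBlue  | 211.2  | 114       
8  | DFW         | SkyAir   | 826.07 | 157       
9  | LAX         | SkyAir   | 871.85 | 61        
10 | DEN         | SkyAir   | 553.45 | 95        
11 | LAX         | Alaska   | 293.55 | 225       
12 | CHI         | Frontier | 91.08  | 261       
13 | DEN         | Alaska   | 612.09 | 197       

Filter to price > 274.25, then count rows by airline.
SELECT airline, COUNT(*)
FROM flights
WHERE price > 274.25
GROUP BY airline

Note: WHERE filters rows before grouping.

Result:
  Alaska: 2
  Delta: 2
  Frontier: 1
  JetBlue: 3
  SkyAir: 3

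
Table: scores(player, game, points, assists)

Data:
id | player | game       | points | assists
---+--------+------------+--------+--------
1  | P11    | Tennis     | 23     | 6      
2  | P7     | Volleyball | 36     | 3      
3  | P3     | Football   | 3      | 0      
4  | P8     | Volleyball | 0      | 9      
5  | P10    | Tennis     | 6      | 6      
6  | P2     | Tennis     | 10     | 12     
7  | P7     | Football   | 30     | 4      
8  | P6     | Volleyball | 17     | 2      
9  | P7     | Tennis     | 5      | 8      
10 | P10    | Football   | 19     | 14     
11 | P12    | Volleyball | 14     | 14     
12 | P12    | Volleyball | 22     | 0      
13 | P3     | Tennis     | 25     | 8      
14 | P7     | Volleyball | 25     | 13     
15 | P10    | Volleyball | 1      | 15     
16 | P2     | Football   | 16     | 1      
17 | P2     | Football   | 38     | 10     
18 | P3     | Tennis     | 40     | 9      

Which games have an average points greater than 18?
SELECT game, AVG(points)
FROM scores
GROUP BY game
HAVING AVG(points) > 18

Result:
  Football: avg=21.20
  Tennis: avg=18.17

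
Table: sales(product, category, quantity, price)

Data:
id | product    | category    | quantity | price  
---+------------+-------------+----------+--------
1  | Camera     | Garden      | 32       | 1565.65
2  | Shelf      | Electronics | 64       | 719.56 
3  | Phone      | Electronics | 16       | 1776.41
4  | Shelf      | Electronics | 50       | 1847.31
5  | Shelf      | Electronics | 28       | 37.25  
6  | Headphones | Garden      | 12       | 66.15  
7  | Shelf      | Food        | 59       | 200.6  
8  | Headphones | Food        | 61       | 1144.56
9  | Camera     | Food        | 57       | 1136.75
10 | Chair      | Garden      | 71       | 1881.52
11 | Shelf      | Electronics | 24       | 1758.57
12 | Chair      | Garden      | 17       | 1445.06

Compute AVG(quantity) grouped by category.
SELECT category, AVG(quantity) as result
FROM sales
GROUP BY category

Result:
  Electronics: 36.40
  Food: 59.00
  Garden: 33.00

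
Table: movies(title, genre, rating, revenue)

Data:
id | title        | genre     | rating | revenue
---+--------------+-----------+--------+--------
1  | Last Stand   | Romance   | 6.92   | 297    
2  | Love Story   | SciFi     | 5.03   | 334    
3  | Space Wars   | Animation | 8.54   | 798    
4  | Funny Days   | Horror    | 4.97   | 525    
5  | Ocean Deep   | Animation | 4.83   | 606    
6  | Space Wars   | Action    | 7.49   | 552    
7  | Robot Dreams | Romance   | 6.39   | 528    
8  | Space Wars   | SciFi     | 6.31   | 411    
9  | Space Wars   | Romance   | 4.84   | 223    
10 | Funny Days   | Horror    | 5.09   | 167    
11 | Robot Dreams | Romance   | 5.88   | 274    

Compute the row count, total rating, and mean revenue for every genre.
SELECT genre,
       COUNT(*) as cnt,
       SUM(rating) as total_rating,
       AVG(revenue) as avg_revenue
FROM movies
GROUP BY genre

Result:
  Action: 1 records, 7.49 total rating, 552.00 avg revenue
  Animation: 2 records, 13.37 total rating, 702.00 avg revenue
  Horror: 2 records, 10.06 total rating, 346.00 avg revenue
  Romance: 4 records, 24.03 total rating, 330.50 avg revenue
  SciFi: 2 records, 11.34 total rating, 372.50 avg revenue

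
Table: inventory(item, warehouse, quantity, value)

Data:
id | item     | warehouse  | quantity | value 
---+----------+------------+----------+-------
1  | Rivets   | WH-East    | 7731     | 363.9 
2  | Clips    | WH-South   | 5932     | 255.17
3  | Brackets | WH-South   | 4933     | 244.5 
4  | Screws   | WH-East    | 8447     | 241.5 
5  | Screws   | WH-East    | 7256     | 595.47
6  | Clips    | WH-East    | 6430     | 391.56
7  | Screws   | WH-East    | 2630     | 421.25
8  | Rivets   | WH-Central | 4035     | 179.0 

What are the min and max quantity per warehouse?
SELECT warehouse, MIN(quantity), MAX(quantity)
FROM inventory
GROUP BY warehouse

Result:
  WH-Central: min=4035, max=4035
  WH-East: min=2630, max=8447
  WH-South: min=4933, max=5932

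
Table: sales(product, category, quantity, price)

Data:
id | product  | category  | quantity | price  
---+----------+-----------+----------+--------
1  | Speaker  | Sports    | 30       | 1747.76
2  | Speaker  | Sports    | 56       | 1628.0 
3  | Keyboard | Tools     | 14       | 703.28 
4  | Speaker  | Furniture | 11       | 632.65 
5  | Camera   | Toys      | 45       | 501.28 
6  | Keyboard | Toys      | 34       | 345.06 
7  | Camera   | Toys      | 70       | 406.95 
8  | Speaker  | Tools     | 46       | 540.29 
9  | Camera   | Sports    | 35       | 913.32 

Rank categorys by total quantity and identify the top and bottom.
SELECT category, SUM(quantity)
FROM sales
GROUP BY category
ORDER BY SUM(quantity)

All groups:
  Furniture: 11
  Tools: 60
  Sports: 121
  Toys: 149

Highest: Toys (149)
Lowest: Furniture (11)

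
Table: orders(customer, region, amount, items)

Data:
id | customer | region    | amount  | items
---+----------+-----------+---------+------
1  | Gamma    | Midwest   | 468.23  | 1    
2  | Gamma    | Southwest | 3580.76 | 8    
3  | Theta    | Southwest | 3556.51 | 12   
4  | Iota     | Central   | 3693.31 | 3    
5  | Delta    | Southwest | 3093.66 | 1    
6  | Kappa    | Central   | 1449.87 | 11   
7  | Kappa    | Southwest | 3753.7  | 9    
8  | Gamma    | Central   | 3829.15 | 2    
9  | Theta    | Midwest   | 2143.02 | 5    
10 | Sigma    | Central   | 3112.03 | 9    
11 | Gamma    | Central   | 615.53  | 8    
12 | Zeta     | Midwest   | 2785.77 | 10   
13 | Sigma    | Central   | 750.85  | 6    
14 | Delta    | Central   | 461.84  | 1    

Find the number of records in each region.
SELECT region, COUNT(*) as count
FROM orders
GROUP BY region

Result:
  Central: 7
  Midwest: 3
  Southwest: 4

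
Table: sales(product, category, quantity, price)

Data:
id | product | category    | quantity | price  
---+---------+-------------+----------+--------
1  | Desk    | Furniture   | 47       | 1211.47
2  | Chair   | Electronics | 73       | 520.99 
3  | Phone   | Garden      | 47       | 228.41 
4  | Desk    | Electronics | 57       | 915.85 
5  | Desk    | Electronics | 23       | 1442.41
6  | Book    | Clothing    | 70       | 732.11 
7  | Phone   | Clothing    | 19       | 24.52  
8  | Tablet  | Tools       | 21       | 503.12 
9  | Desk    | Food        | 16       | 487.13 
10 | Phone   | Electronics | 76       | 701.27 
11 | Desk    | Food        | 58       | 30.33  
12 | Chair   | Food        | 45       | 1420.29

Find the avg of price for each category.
SELECT category, AVG(price) as result
FROM sales
GROUP BY category

Result:
  Clothing: 378.32
  Electronics: 895.13
  Food: 645.92
  Furniture: 1211.47
  Garden: 228.41
  Tools: 503.12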